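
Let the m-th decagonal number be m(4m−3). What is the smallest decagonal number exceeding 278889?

Solve n(4n−3) > 278889 for integer n.
The largest n with value ≤ 278889 is 264 (since 277992 ≤ 278889 < 280105), so the first above is n = 265, value 280105.

280105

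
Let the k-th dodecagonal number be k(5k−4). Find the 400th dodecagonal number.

The 400th dodecagonal number is n(5n−4) with n = 400.
400·(5·400 − 4) = 400·1996 = 798400.

798400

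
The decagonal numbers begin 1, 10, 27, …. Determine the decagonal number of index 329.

431977

The 329th decagonal number is n(4n−3) with n = 329.
329·(4·329 − 3) = 329·1313 = 431977.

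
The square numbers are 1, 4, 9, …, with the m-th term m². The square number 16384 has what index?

128

We need n² = 16384, so n = √16384 = 128.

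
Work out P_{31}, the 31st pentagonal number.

The 31st pentagonal number is n(3n−1)/2 with n = 31.
31·(3·31 − 1)/2 = 31·92/2 = 31·46 = 1426.

1426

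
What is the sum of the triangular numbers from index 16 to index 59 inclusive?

35310

Σ i(i+1)/2 = (Σi² + Σi) / 2 over i = 16..59.
Σi = 1770 − 120 = 1650 and Σi² = 70210 − 1240 = 68970.
(1·68970 + 1·1650) / 2 = 70620/2 = 35310.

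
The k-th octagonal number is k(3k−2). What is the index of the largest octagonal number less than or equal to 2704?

30

Solve n(3n−2) ≤ 2704 for integer n.
n = 30 gives 2640 ≤ 2704, while n = 31 gives 2821 > 2704; so the answer is index 30.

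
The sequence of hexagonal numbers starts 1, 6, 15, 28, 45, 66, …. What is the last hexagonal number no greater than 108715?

108345

Solve n(2n−1) ≤ 108715 for integer n.
n = 233 gives 108345 ≤ 108715, while n = 234 gives 109278 > 108715; so the answer is 108345.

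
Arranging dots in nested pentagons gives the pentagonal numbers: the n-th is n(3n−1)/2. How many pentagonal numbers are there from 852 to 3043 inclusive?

The n-th pentagonal number is n(3n−1)/2.
Smallest index with value ≥ 852: n = 24 (giving 852).
Largest index with value ≤ 3043: n = 45 (giving 3015).
Indices 24 through 45: 22 terms.

22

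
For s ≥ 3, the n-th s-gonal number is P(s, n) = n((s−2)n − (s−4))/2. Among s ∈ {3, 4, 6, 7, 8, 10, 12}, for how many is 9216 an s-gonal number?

1

s = 3: P(3, 135) = 9180 and P(3, 136) = 9316; 9216 is not s-gonal.
s = 4: P(4, 96) = 9216. ✓
s = 6: P(6, 68) = 9180 and P(6, 69) = 9453; 9216 is not s-gonal.
s = 7: P(7, 61) = 9211 and P(7, 62) = 9517; 9216 is not s-gonal.
s = 8: P(8, 55) = 8965 and P(8, 56) = 9296; 9216 is not s-gonal.
s = 10: P(10, 48) = 9072 and P(10, 49) = 9457; 9216 is not s-gonal.
s = 12: P(12, 43) = 9073 and P(12, 44) = 9504; 9216 is not s-gonal.
Hits: s ∈ {4} → 1.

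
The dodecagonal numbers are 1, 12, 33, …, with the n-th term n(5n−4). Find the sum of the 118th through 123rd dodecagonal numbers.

432803

Σ i(5i−4) = 5Σi² − 4Σi over i = 118..123.
Σi = 7626 − 6903 = 723 and Σi² = 627874 − 540735 = 87139.
5·87139 − 4·723 = 432803.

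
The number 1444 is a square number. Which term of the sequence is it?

We need n² = 1444, so n = √1444 = 38.
Check: 38² = 1444. ✓

38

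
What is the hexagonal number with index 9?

9·(2·9 − 1) = 9·17 = 153.

153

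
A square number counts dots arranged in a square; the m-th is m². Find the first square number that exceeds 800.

841

Solve n² > 800 for integer n.
The largest n with value ≤ 800 is 28 (since 784 ≤ 800 < 841), so the first above is n = 29, value 841.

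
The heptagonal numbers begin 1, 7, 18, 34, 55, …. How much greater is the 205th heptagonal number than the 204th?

1021

Consecutive heptagonal numbers differ by 5n − 4: here 5·205 − 4 = 1021.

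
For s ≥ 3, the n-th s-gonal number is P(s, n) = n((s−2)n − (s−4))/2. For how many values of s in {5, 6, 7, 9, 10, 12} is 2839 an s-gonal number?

s = 5: P(5, 43) = 2752 and P(5, 44) = 2882; 2839 is not s-gonal.
s = 6: P(6, 37) = 2701 and P(6, 38) = 2850; 2839 is not s-gonal.
s = 7: P(7, 34) = 2839. ✓
s = 9: P(9, 28) = 2674 and P(9, 29) = 2871; 2839 is not s-gonal.
s = 10: P(10, 27) = 2835 and P(10, 28) = 3052; 2839 is not s-gonal.
s = 12: P(12, 24) = 2784 and P(12, 25) = 3025; 2839 is not s-gonal.
Hits: s ∈ {7} → 1.

1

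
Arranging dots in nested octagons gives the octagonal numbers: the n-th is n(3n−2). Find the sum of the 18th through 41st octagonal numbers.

64692

Σ i(3i−2) = 3Σi² − 2Σi over i = 18..41.
Σi = 861 − 153 = 708 and Σi² = 23821 − 1785 = 22036.
3·22036 − 2·708 = 64692.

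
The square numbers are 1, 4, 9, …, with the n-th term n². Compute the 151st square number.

22801

The 151st square number is n² with n = 151.
151² = 22801.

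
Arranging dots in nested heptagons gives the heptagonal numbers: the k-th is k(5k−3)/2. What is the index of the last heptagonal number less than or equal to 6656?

51

Solve n(5n−3)/2 ≤ 6656 for integer n.
n = 51 gives 6426 ≤ 6656, while n = 52 gives 6682 > 6656; so the answer is index 51.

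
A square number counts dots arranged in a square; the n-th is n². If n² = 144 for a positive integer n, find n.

We need n² = 144, so n = √144 = 12.

12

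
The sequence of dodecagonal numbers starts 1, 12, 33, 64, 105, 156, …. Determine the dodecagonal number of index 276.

The 276th dodecagonal number is n(5n−4) with n = 276.
276·(5·276 − 4) = 276·1376 = 379776.

379776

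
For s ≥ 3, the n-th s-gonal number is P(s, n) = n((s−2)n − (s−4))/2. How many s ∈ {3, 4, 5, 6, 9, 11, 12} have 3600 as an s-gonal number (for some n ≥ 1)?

1

s = 3: P(3, 84) = 3570 and P(3, 85) = 3655; 3600 is not s-gonal.
s = 4: P(4, 60) = 3600. ✓
s = 5: P(5, 49) = 3577 and P(5, 50) = 3725; 3600 is not s-gonal.
s = 6: P(6, 42) = 3486 and P(6, 43) = 3655; 3600 is not s-gonal.
s = 9: P(9, 32) = 3504 and P(9, 33) = 3729; 3600 is not s-gonal.
s = 11: P(11, 28) = 3430 and P(11, 29) = 3683; 3600 is not s-gonal.
s = 12: P(12, 27) = 3537 and P(12, 28) = 3808; 3600 is not s-gonal.
Hits: s ∈ {4} → 1.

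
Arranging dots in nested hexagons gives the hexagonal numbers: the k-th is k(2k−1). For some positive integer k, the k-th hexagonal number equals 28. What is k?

Set n(2n−1) = 28, giving 2n² − n − 28 = 0.
The discriminant is 1 + 8·28 = 225, and √225 = 15.
So n = (1 + 15) / 4 = 16/4 = 4.
Check: 4·(2·4 − 1) = 28. ✓

4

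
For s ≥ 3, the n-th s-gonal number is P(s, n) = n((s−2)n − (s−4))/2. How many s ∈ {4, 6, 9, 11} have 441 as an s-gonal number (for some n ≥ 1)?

s = 4: P(4, 21) = 441. ✓
s = 6: P(6, 15) = 435 and P(6, 16) = 496; 441 is not s-gonal.
s = 9: P(9, 11) = 396 and P(9, 12) = 474; 441 is not s-gonal.
s = 11: P(11, 10) = 415 and P(11, 11) = 506; 441 is not s-gonal.
Hits: s ∈ {4} → 1.

1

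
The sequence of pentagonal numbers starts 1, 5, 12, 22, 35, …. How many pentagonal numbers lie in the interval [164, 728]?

12

The n-th pentagonal number is n(3n−1)/2.
Smallest index with value ≥ 164: n = 11 (giving 176).
Largest index with value ≤ 728: n = 22 (giving 715).
Indices 11 through 22: 12 terms.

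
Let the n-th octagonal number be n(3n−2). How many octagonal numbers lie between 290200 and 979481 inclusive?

260

The n-th octagonal number is n(3n−2).
Smallest index with value ≥ 290200: n = 312 (giving 291408).
Largest index with value ≤ 979481: n = 571 (giving 976981).
Indices 312 through 571: 260 terms.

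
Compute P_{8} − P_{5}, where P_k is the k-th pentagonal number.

8·(3·8 − 1)/2 = 92 and 5·(3·5 − 1)/2 = 35.
Difference: 92 − 35 = 57.

57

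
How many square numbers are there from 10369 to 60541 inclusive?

The n-th square number is n².
Smallest index with value ≥ 10369: n = 102 (giving 10404).
Largest index with value ≤ 60541: n = 246 (giving 60516).
Indices 102 through 246: 145 terms.

145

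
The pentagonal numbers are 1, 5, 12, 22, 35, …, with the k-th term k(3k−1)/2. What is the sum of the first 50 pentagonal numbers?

63750

Σ i(3i−1)/2 = (3Σi² − Σi) / 2 over i = 1..50.
Σi = 1275 and Σi² = 42925.
(3·42925 − 1·1275) / 2 = 127500/2 = 63750.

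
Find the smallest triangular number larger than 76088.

76245

Solve n(n+1)/2 > 76088 for integer n.
The largest n with value ≤ 76088 is 389 (since 75855 ≤ 76088 < 76245), so the first above is n = 390, value 76245.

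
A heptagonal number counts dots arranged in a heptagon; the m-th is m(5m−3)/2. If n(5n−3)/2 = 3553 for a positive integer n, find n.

Set n(5n−3)/2 = 3553, giving 5n² − 3n − 7106 = 0.
So n = (3 + 377) / 10 = 380/10 = 38.

38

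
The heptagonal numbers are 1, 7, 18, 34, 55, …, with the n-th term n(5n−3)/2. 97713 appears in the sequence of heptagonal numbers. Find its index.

198

Set n(5n−3)/2 = 97713, giving 5n² − 3n − 195426 = 0.
The discriminant is 9 + 40·97713 = 3908529, and √3908529 = 1977.
So n = (3 + 1977) / 10 = 1980/10 = 198.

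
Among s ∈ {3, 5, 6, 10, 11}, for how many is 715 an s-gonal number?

s = 3: P(3, 37) = 703 and P(3, 38) = 741; 715 is not s-gonal.
s = 5: P(5, 22) = 715. ✓
s = 6: P(6, 19) = 703 and P(6, 20) = 780; 715 is not s-gonal.
s = 10: P(10, 13) = 637 and P(10, 14) = 742; 715 is not s-gonal.
s = 11: P(11, 13) = 715. ✓
Hits: s ∈ {5, 11} → 2.

2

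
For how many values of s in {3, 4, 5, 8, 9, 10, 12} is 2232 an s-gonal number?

s = 3: P(3, 66) = 2211 and P(3, 67) = 2278; 2232 is not s-gonal.
s = 4: P(4, 47) = 2209 and P(4, 48) = 2304; 2232 is not s-gonal.
s = 5: P(5, 38) = 2147 and P(5, 39) = 2262; 2232 is not s-gonal.
s = 8: P(8, 27) = 2133 and P(8, 28) = 2296; 2232 is not s-gonal.
s = 9: P(9, 25) = 2125 and P(9, 26) = 2301; 2232 is not s-gonal.
s = 10: P(10, 24) = 2232. ✓
s = 12: P(12, 21) = 2121 and P(12, 22) = 2332; 2232 is not s-gonal.
Hits: s ∈ {10} → 1.

1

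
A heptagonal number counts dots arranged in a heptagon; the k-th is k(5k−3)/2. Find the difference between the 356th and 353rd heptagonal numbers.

356·(5·356 − 3)/2 = 316306 and 353·(5·353 − 3)/2 = 310993.
Difference: 316306 − 310993 = 5313.

5313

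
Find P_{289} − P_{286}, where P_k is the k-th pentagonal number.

289·(3·289 − 1)/2 = 125137 and 286·(3·286 − 1)/2 = 122551.
Difference: 125137 − 122551 = 2586.

2586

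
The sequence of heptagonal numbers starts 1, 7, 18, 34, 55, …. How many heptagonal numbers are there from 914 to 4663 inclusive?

24

The n-th heptagonal number is n(5n−3)/2.
Smallest index with value ≥ 914: n = 20 (giving 970).
Largest index with value ≤ 4663: n = 43 (giving 4558).
Indices 20 through 43: 24 terms.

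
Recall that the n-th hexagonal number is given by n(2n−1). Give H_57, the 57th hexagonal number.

6441

The 57th hexagonal number is n(2n−1) with n = 57.
57·(2·57 − 1) = 57·113 = 6441.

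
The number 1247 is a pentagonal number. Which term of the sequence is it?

Set n(3n−1)/2 = 1247, giving 3n² − n − 2494 = 0.
The discriminant is 1 + 24·1247 = 29929, and √29929 = 173.
So n = (1 + 173) / 6 = 174/6 = 29.

29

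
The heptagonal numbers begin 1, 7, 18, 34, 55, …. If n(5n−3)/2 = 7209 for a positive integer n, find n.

54

Set n(5n−3)/2 = 7209, giving 5n² − 3n − 14418 = 0.
So n = (3 + 537) / 10 = 540/10 = 54.
Check: 54·(5·54 − 3)/2 = 7209. ✓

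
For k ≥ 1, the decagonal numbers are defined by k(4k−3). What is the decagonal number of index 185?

136345

185·(4·185 − 3) = 185·737 = 136345.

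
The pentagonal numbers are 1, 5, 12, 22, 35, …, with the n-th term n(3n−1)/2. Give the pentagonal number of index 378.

214137

378·(3·378 − 1)/2 = 378·1133/2 = 214137.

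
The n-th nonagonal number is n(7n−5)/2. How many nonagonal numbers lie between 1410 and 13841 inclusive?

The n-th nonagonal number is n(7n−5)/2.
Smallest index with value ≥ 1410: n = 21 (giving 1491).
Largest index with value ≤ 13841: n = 63 (giving 13734).
Indices 21 through 63: 43 terms.

43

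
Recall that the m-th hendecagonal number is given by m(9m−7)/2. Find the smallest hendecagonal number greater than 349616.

Solve n(9n−7)/2 > 349616 for integer n.
The largest n with value ≤ 349616 is 279 (since 349308 ≤ 349616 < 351820), so the first above is n = 280, value 351820.

351820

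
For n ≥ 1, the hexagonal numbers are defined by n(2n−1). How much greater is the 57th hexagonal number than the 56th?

Consecutive hexagonal numbers differ by 4n − 3: here 4·57 − 3 = 225.

225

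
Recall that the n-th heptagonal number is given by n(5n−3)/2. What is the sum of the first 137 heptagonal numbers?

2152133

Σ i(5i−3)/2 = (5Σi² − 3Σi) / 2 over i = 1..137.
Σi = 9453 and Σi² = 866525.
(5·866525 − 3·9453) / 2 = 4304266/2 = 2152133.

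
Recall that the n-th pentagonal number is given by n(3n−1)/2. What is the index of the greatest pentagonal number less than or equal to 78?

Solve n(3n−1)/2 ≤ 78 for integer n.
n = 7 gives 70 ≤ 78, while n = 8 gives 92 > 78; so the answer is index 7.

7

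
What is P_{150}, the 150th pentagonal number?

The 150th pentagonal number is n(3n−1)/2 with n = 150.
150·(3·150 − 1)/2 = 150·449/2 = 33675.

33675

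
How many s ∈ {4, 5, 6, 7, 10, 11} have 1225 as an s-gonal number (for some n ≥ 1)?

s = 4: P(4, 35) = 1225. ✓
s = 5: P(5, 28) = 1162 and P(5, 29) = 1247; 1225 is not s-gonal.
s = 6: P(6, 25) = 1225. ✓
s = 7: P(7, 22) = 1177 and P(7, 23) = 1288; 1225 is not s-gonal.
s = 10: P(10, 17) = 1105 and P(10, 18) = 1242; 1225 is not s-gonal.
s = 11: P(11, 16) = 1096 and P(11, 17) = 1241; 1225 is not s-gonal.
Hits: s ∈ {4, 6} → 2.

2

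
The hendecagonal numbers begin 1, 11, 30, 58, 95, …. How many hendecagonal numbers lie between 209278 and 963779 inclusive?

The n-th hendecagonal number is n(9n−7)/2.
Smallest index with value ≥ 209278: n = 217 (giving 211141).
Largest index with value ≤ 963779: n = 463 (giving 963040).
Indices 217 through 463: 247 terms.

247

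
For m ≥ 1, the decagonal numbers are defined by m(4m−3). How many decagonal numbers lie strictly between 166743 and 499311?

The n-th decagonal number is n(4n−3).
Smallest index with value > 166743: n = 205 (giving 167485).
Largest index with value < 499311: n = 353 (giving 497377).
Indices 205 through 353: 149 terms.

149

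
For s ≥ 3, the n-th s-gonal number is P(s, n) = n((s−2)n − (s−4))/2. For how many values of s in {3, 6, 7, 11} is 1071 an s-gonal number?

s = 3: P(3, 45) = 1035 and P(3, 46) = 1081; 1071 is not s-gonal.
s = 6: P(6, 23) = 1035 and P(6, 24) = 1128; 1071 is not s-gonal.
s = 7: P(7, 21) = 1071. ✓
s = 11: P(11, 15) = 960 and P(11, 16) = 1096; 1071 is not s-gonal.
Hits: s ∈ {7} → 1.

1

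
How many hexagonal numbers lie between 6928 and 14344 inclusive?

The n-th hexagonal number is n(2n−1).
Smallest index with value ≥ 6928: n = 60 (giving 7140).
Largest index with value ≤ 14344: n = 84 (giving 14028).
Indices 60 through 84: 25 terms.

25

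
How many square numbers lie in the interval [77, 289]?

9

The n-th square number is n².
Smallest index with value ≥ 77: n = 9 (giving 81).
Largest index with value ≤ 289: n = 17 (giving 289).
Indices 9 through 17: 9 terms.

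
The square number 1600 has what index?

We need n² = 1600, so n = √1600 = 40.

40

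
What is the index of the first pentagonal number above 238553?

Solve n(3n−1)/2 > 238553 for integer n.
The largest n with value ≤ 238553 is 398 (since 237407 ≤ 238553 < 238602), so the first above is n = 399, value 238602.

399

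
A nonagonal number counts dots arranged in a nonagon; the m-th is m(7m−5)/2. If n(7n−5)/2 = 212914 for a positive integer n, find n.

247

Set n(7n−5)/2 = 212914, giving 7n² − 5n − 425828 = 0.
The discriminant is 25 + 56·212914 = 11923209, and √11923209 = 3453.
So n = (5 + 3453) / 14 = 3458/14 = 247.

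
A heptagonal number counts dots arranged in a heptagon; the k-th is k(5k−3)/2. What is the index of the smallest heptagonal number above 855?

19

Solve n(5n−3)/2 > 855 for integer n.
The largest n with value ≤ 855 is 18 (since 783 ≤ 855 < 874), so the first above is n = 19, value 874.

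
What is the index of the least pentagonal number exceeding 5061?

59

Solve n(3n−1)/2 > 5061 for integer n.
The largest n with value ≤ 5061 is 58 (since 5017 ≤ 5061 < 5192), so the first above is n = 59, value 5192.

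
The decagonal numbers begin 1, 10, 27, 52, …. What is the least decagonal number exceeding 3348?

3510

Solve n(4n−3) > 3348 for integer n.
The largest n with value ≤ 3348 is 29 (since 3277 ≤ 3348 < 3510), so the first above is n = 30, value 3510.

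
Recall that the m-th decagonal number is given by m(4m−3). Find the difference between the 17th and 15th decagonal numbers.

17·(4·17 − 3) = 1105 and 15·(4·15 − 3) = 855.
Difference: 1105 − 855 = 250.

250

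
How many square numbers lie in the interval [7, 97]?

7

The n-th square number is n².
Smallest index with value ≥ 7: n = 3 (giving 9).
Largest index with value ≤ 97: n = 9 (giving 81).
Indices 3 through 9: 7 terms.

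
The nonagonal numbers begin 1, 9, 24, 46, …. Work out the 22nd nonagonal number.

1639

22·(7·22 − 5)/2 = 22·149/2 = 1639.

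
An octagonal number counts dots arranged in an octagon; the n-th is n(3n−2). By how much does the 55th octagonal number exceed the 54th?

Consecutive octagonal numbers differ by 6n − 5: here 6·55 − 5 = 325.

325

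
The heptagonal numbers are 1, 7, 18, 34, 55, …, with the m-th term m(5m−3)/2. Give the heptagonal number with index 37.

The 37th heptagonal number is n(5n−3)/2 with n = 37.
37·(5·37 − 3)/2 = 37·182/2 = 37·91 = 3367.

3367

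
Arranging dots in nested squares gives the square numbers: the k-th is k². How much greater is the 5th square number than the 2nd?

5² = 25 and 2² = 4.
Difference: 25 − 4 = 21.

21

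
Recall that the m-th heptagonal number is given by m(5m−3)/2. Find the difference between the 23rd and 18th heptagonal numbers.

505

23·(5·23 − 3)/2 = 1288 and 18·(5·18 − 3)/2 = 783.
Difference: 1288 − 783 = 505.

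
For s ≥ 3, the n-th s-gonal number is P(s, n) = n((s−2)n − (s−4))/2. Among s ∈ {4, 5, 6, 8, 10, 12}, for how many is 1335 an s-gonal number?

s = 4: P(4, 36) = 1296 and P(4, 37) = 1369; 1335 is not s-gonal.
s = 5: P(5, 30) = 1335. ✓
s = 6: P(6, 26) = 1326 and P(6, 27) = 1431; 1335 is not s-gonal.
s = 8: P(8, 21) = 1281 and P(8, 22) = 1408; 1335 is not s-gonal.
s = 10: P(10, 18) = 1242 and P(10, 19) = 1387; 1335 is not s-gonal.
s = 12: P(12, 16) = 1216 and P(12, 17) = 1377; 1335 is not s-gonal.
Hits: s ∈ {5} → 1.

1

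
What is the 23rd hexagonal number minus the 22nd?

89

Consecutive hexagonal numbers differ by 4n − 3: here 4·23 − 3 = 89.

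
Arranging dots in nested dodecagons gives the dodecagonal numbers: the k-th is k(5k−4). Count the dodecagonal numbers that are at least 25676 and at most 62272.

The n-th dodecagonal number is n(5n−4).
Smallest index with value ≥ 25676: n = 73 (giving 26353).
Largest index with value ≤ 62272: n = 112 (giving 62272).
Indices 73 through 112: 40 terms.

40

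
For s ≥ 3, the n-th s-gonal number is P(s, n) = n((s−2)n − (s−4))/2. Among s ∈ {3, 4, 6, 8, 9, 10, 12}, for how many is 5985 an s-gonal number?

s = 3: P(3, 108) = 5886 and P(3, 109) = 5995; 5985 is not s-gonal.
s = 4: P(4, 77) = 5929 and P(4, 78) = 6084; 5985 is not s-gonal.
s = 6: P(6, 54) = 5778 and P(6, 55) = 5995; 5985 is not s-gonal.
s = 8: P(8, 45) = 5985. ✓
s = 9: P(9, 41) = 5781 and P(9, 42) = 6069; 5985 is not s-gonal.
s = 10: P(10, 39) = 5967 and P(10, 40) = 6280; 5985 is not s-gonal.
s = 12: P(12, 35) = 5985. ✓
Hits: s ∈ {8, 12} → 2.

2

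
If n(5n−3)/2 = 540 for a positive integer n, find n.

Set n(5n−3)/2 = 540, giving 5n² − 3n − 1080 = 0.
The discriminant is 9 + 40·540 = 21609, and √21609 = 147.
So n = (3 + 147) / 10 = 150/10 = 15.
Check: 15·(5·15 − 3)/2 = 540. ✓

15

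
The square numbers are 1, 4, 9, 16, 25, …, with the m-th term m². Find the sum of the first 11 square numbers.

Σ_{i=1}^{11} i² = 11·12·23/6 = 506.

506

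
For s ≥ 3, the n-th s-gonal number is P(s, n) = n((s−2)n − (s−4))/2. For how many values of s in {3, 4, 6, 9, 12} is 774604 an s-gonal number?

1

s = 3: P(3, 1244) = 774390 and P(3, 1245) = 775635; 774604 is not s-gonal.
s = 4: P(4, 880) = 774400 and P(4, 881) = 776161; 774604 is not s-gonal.
s = 6: P(6, 622) = 773146 and P(6, 623) = 775635; 774604 is not s-gonal.
s = 9: P(9, 470) = 771975 and P(9, 471) = 775266; 774604 is not s-gonal.
s = 12: P(12, 394) = 774604. ✓
Hits: s ∈ {12} → 1.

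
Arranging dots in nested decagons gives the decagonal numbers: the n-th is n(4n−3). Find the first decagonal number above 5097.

5365

Solve n(4n−3) > 5097 for integer n.
The largest n with value ≤ 5097 is 36 (since 5076 ≤ 5097 < 5365), so the first above is n = 37, value 5365.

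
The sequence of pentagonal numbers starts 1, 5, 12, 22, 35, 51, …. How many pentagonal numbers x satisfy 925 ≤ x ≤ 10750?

The n-th pentagonal number is n(3n−1)/2.
Smallest index with value ≥ 925: n = 25 (giving 925).
Largest index with value ≤ 10750: n = 84 (giving 10542).
Indices 25 through 84: 60 terms.

60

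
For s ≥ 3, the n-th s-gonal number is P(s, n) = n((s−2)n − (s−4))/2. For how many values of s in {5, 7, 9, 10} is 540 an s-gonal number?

s = 5: P(5, 19) = 532 and P(5, 20) = 590; 540 is not s-gonal.
s = 7: P(7, 15) = 540. ✓
s = 9: P(9, 12) = 474 and P(9, 13) = 559; 540 is not s-gonal.
s = 10: P(10, 12) = 540. ✓
Hits: s ∈ {7, 10} → 2.

2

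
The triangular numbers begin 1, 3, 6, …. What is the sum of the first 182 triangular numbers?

1021384

Σ i(i+1)/2 = (Σi² + Σi) / 2 over i = 1..182.
Σi = 16653 and Σi² = 2026115.
(1·2026115 + 1·16653) / 2 = 2042768/2 = 1021384.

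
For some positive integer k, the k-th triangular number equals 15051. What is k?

Set n(n+1)/2 = 15051, giving n² + n − 30102 = 0.
The discriminant is 1 + 8·15051 = 120409, and √120409 = 347.
So n = (-1 + 347) / 2 = 346/2 = 173.

173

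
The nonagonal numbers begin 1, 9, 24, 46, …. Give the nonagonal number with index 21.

21·(7·21 − 5)/2 = 21·142/2 = 21·71 = 1491.

1491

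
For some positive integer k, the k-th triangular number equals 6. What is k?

Set n(n+1)/2 = 6, giving n² + n − 12 = 0.
The discriminant is 1 + 8·6 = 49, and √49 = 7.
So n = (-1 + 7) / 2 = 6/2 = 3.

3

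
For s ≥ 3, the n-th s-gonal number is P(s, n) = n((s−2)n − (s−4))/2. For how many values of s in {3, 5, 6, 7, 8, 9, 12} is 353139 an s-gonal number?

1

s = 3: P(3, 839) = 352380 and P(3, 840) = 353220; 353139 is not s-gonal.
s = 5: P(5, 485) = 352595 and P(5, 486) = 354051; 353139 is not s-gonal.
s = 6: P(6, 420) = 352380 and P(6, 421) = 354061; 353139 is not s-gonal.
s = 7: P(7, 376) = 352876 and P(7, 377) = 354757; 353139 is not s-gonal.
s = 8: P(8, 343) = 352261 and P(8, 344) = 354320; 353139 is not s-gonal.
s = 9: P(9, 318) = 353139. ✓
s = 12: P(12, 266) = 352716 and P(12, 267) = 355377; 353139 is not s-gonal.
Hits: s ∈ {9} → 1.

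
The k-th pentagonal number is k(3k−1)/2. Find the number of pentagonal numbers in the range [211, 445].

The n-th pentagonal number is n(3n−1)/2.
Smallest index with value ≥ 211: n = 13 (giving 247).
Largest index with value ≤ 445: n = 17 (giving 425).
Indices 13 through 17: 5 terms.

5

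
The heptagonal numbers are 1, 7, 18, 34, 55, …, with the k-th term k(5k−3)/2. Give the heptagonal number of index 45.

4995

The 45th heptagonal number is n(5n−3)/2 with n = 45.
45·(5·45 − 3)/2 = 45·222/2 = 45·111 = 4995.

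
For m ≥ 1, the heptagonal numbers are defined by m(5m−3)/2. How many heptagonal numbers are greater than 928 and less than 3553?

The n-th heptagonal number is n(5n−3)/2.
Smallest index with value > 928: n = 20 (giving 970).
Largest index with value < 3553: n = 37 (giving 3367).
Indices 20 through 37: 18 terms.

18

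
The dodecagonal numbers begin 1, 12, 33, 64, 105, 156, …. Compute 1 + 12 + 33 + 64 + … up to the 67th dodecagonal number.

503438

Σ i(5i−4) = 5Σi² − 4Σi over i = 1..67.
Σi = 2278 and Σi² = 102510.
5·102510 − 4·2278 = 503438.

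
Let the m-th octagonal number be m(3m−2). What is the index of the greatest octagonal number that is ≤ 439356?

383

Solve n(3n−2) ≤ 439356 for integer n.
n = 383 gives 439301 ≤ 439356, while n = 384 gives 441600 > 439356; so the answer is index 383.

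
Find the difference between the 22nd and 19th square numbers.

22² = 484 and 19² = 361.
Difference: 484 − 361 = 123.

123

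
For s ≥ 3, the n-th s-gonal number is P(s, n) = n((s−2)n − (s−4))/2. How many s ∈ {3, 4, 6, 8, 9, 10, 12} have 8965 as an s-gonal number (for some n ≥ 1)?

s = 3: P(3, 133) = 8911 and P(3, 134) = 9045; 8965 is not s-gonal.
s = 4: P(4, 94) = 8836 and P(4, 95) = 9025; 8965 is not s-gonal.
s = 6: P(6, 67) = 8911 and P(6, 68) = 9180; 8965 is not s-gonal.
s = 8: P(8, 55) = 8965. ✓
s = 9: P(9, 50) = 8625 and P(9, 51) = 8976; 8965 is not s-gonal.
s = 10: P(10, 47) = 8695 and P(10, 48) = 9072; 8965 is not s-gonal.
s = 12: P(12, 42) = 8652 and P(12, 43) = 9073; 8965 is not s-gonal.
Hits: s ∈ {8} → 1.

1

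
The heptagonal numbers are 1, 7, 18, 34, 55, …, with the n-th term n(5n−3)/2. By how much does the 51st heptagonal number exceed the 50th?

Consecutive heptagonal numbers differ by 5n − 4: here 5·51 − 4 = 251.

251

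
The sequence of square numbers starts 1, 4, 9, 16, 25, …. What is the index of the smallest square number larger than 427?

Solve n² > 427 for integer n.
The largest n with value ≤ 427 is 20 (since 400 ≤ 427 < 441), so the first above is n = 21, value 441.

21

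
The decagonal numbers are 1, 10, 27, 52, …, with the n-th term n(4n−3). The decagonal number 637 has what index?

13

Set n(4n−3) = 637, giving 4n² − 3n − 637 = 0.
So n = (3 + 101) / 8 = 104/8 = 13.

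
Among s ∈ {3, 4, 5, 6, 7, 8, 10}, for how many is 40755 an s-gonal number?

3

s = 3: P(3, 285) = 40755. ✓
s = 4: P(4, 201) = 40401 and P(4, 202) = 40804; 40755 is not s-gonal.
s = 5: P(5, 165) = 40755. ✓
s = 6: P(6, 143) = 40755. ✓
s = 7: P(7, 127) = 40132 and P(7, 128) = 40768; 40755 is not s-gonal.
s = 8: P(8, 116) = 40136 and P(8, 117) = 40833; 40755 is not s-gonal.
s = 10: P(10, 101) = 40501 and P(10, 102) = 41310; 40755 is not s-gonal.
Hits: s ∈ {3, 5, 6} → 3.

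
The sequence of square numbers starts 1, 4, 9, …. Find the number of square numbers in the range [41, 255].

The n-th square number is n².
Smallest index with value ≥ 41: n = 7 (giving 49).
Largest index with value ≤ 255: n = 15 (giving 225).
Indices 7 through 15: 9 terms.

9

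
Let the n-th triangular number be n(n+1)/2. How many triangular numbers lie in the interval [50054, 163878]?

257

The n-th triangular number is n(n+1)/2.
Smallest index with value ≥ 50054: n = 316 (giving 50086).
Largest index with value ≤ 163878: n = 572 (giving 163878).
Indices 316 through 572: 257 terms.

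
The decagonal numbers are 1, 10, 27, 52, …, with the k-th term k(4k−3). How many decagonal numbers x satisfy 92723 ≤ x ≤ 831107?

304

The n-th decagonal number is n(4n−3).
Smallest index with value ≥ 92723: n = 153 (giving 93177).
Largest index with value ≤ 831107: n = 456 (giving 830376).
Indices 153 through 456: 304 terms.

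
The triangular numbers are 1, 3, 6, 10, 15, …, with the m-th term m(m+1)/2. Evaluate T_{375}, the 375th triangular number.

The 375th triangular number is n(n+1)/2 with n = 375.
375·376/2 = 141000/2 = 70500.

70500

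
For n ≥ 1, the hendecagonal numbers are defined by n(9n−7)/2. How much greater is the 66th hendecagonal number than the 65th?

586

Consecutive hendecagonal numbers differ by 9n − 8: here 9·66 − 8 = 586.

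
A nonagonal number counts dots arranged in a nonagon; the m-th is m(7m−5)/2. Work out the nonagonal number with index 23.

The 23rd nonagonal number is n(7n−5)/2 with n = 23.
23·(7·23 − 5)/2 = 23·156/2 = 23·78 = 1794.

1794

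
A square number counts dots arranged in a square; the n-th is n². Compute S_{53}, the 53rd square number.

2809

53² = 2809.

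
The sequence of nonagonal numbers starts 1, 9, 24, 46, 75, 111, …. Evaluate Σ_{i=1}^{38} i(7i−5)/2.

Σ i(7i−5)/2 = (7Σi² − 5Σi) / 2 over i = 1..38.
Σi = 741 and Σi² = 19019.
(7·19019 − 5·741) / 2 = 129428/2 = 64714.

64714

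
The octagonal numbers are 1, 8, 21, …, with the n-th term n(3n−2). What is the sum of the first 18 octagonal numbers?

Σ i(3i−2) = 3Σi² − 2Σi over i = 1..18.
Σi = 171 and Σi² = 2109.
3·2109 − 2·171 = 5985.

5985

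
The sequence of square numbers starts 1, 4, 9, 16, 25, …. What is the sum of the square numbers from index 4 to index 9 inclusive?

Σ_{i=4}^{9} i² = 285 − 14 = 271.

271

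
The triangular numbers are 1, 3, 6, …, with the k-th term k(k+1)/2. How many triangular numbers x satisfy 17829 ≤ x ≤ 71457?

The n-th triangular number is n(n+1)/2.
Smallest index with value ≥ 17829: n = 189 (giving 17955).
Largest index with value ≤ 71457: n = 377 (giving 71253).
Indices 189 through 377: 189 terms.

189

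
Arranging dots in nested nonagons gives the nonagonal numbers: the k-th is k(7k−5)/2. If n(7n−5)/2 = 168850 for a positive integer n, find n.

220

Set n(7n−5)/2 = 168850, giving 7n² − 5n − 337700 = 0.
The discriminant is 25 + 56·168850 = 9455625, and √9455625 = 3075.
So n = (5 + 3075) / 14 = 3080/14 = 220.
Check: 220·(7·220 − 5)/2 = 168850. ✓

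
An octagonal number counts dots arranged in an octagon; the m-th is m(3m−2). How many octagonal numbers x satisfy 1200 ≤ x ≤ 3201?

13

The n-th octagonal number is n(3n−2).
Smallest index with value ≥ 1200: n = 21 (giving 1281).
Largest index with value ≤ 3201: n = 33 (giving 3201).
Indices 21 through 33: 13 terms.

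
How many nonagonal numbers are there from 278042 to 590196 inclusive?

The n-th nonagonal number is n(7n−5)/2.
Smallest index with value ≥ 278042: n = 283 (giving 279604).
Largest index with value ≤ 590196: n = 411 (giving 590196).
Indices 283 through 411: 129 terms.

129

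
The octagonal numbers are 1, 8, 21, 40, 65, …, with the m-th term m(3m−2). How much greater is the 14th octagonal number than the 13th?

Consecutive octagonal numbers differ by 6n − 5: here 6·14 − 5 = 79.

79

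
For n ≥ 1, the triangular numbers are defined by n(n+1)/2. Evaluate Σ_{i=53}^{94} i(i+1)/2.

118076

Σ i(i+1)/2 = (Σi² + Σi) / 2 over i = 53..94.
Σi = 4465 − 1378 = 3087 and Σi² = 281295 − 48230 = 233065.
(1·233065 + 1·3087) / 2 = 236152/2 = 118076.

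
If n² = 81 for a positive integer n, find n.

We need n² = 81, so n = √81 = 9.

9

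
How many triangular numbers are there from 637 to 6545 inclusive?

The n-th triangular number is n(n+1)/2.
Smallest index with value ≥ 637: n = 36 (giving 666).
Largest index with value ≤ 6545: n = 113 (giving 6441).
Indices 36 through 113: 78 terms.

78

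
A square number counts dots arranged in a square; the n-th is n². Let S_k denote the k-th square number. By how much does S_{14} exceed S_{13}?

n² − (n−1)² = 2n − 1, so 14² − 13² = 2·14 − 1 = 27.

27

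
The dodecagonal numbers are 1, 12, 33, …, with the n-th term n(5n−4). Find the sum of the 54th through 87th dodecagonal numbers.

Σ i(5i−4) = 5Σi² − 4Σi over i = 54..87.
Σi = 3828 − 1431 = 2397 and Σi² = 223300 − 51039 = 172261.
5·172261 − 4·2397 = 851717.

851717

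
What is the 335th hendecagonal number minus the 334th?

Consecutive hendecagonal numbers differ by 9n − 8: here 9·335 − 8 = 3007.

3007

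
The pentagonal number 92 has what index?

Set n(3n−1)/2 = 92, giving 3n² − n − 184 = 0.
So n = (1 + 47) / 6 = 48/6 = 8.
Check: 8·(3·8 − 1)/2 = 92. ✓

8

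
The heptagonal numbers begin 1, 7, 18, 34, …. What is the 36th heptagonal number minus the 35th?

Consecutive heptagonal numbers differ by 5n − 4: here 5·36 − 4 = 176.

176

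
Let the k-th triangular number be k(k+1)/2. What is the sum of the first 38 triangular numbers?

9880

Σ i(i+1)/2 = (Σi² + Σi) / 2 over i = 1..38.
Σi = 741 and Σi² = 19019.
(1·19019 + 1·741) / 2 = 19760/2 = 9880.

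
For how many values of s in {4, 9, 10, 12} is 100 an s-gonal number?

1

s = 4: P(4, 10) = 100. ✓
s = 9: P(9, 5) = 75 and P(9, 6) = 111; 100 is not s-gonal.
s = 10: P(10, 5) = 85 and P(10, 6) = 126; 100 is not s-gonal.
s = 12: P(12, 4) = 64 and P(12, 5) = 105; 100 is not s-gonal.
Hits: s ∈ {4} → 1.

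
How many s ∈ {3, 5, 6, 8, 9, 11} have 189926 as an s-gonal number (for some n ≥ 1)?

s = 3: P(3, 615) = 189420 and P(3, 616) = 190036; 189926 is not s-gonal.
s = 5: P(5, 356) = 189926. ✓
s = 6: P(6, 308) = 189420 and P(6, 309) = 190653; 189926 is not s-gonal.
s = 8: P(8, 251) = 188501 and P(8, 252) = 190008; 189926 is not s-gonal.
s = 9: P(9, 233) = 189429 and P(9, 234) = 191061; 189926 is not s-gonal.
s = 11: P(11, 205) = 188395 and P(11, 206) = 190241; 189926 is not s-gonal.
Hits: s ∈ {5} → 1.

1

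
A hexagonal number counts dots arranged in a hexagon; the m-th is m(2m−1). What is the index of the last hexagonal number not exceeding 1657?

Solve n(2n−1) ≤ 1657 for integer n.
n = 29 gives 1653 ≤ 1657, while n = 30 gives 1770 > 1657; so the answer is index 29.

29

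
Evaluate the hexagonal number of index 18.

The 18th hexagonal number is n(2n−1) with n = 18.
18·(2·18 − 1) = 18·35 = 630.

630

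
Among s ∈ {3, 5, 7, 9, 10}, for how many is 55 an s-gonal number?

s = 3: P(3, 10) = 55. ✓
s = 5: P(5, 6) = 51 and P(5, 7) = 70; 55 is not s-gonal.
s = 7: P(7, 5) = 55. ✓
s = 9: P(9, 4) = 46 and P(9, 5) = 75; 55 is not s-gonal.
s = 10: P(10, 4) = 52 and P(10, 5) = 85; 55 is not s-gonal.
Hits: s ∈ {3, 7} → 2.

2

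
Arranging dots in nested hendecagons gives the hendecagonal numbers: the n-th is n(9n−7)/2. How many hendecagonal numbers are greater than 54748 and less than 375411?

The n-th hendecagonal number is n(9n−7)/2.
Smallest index with value > 54748: n = 111 (giving 55056).
Largest index with value < 375411: n = 289 (giving 374833).
Indices 111 through 289: 179 terms.

179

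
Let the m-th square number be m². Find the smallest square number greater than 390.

Solve n² > 390 for integer n.
The largest n with value ≤ 390 is 19 (since 361 ≤ 390 < 400), so the first above is n = 20, value 400.

400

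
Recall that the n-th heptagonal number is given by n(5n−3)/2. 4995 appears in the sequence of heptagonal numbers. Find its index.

Set n(5n−3)/2 = 4995, giving 5n² − 3n − 9990 = 0.
The discriminant is 9 + 40·4995 = 199809, and √199809 = 447.
So n = (3 + 447) / 10 = 450/10 = 45.

45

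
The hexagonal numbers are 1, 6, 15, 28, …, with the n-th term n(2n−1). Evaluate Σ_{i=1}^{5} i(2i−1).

Σ i(2i−1) = 2Σi² − Σi over i = 1..5.
Σi = 15 and Σi² = 55.
2·55 − 1·15 = 95.

95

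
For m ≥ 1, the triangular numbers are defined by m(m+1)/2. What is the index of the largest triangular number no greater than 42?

Solve n(n+1)/2 ≤ 42 for integer n.
n = 8 gives 36 ≤ 42, while n = 9 gives 45 > 42; so the answer is index 8.

8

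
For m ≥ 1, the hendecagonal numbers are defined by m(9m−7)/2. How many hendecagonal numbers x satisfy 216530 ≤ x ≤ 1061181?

The n-th hendecagonal number is n(9n−7)/2.
Smallest index with value ≥ 216530: n = 220 (giving 217030).
Largest index with value ≤ 1061181: n = 486 (giving 1061181).
Indices 220 through 486: 267 terms.

267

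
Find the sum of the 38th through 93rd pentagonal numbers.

Σ i(3i−1)/2 = (3Σi² − Σi) / 2 over i = 38..93.
Σi = 4371 − 703 = 3668 and Σi² = 272459 − 17575 = 254884.
(3·254884 − 1·3668) / 2 = 760984/2 = 380492.

380492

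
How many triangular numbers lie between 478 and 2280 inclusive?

The n-th triangular number is n(n+1)/2.
Smallest index with value ≥ 478: n = 31 (giving 496).
Largest index with value ≤ 2280: n = 67 (giving 2278).
Indices 31 through 67: 37 terms.

37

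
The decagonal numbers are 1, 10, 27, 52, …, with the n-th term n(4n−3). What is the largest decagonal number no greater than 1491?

1387

Solve n(4n−3) ≤ 1491 for integer n.
n = 19 gives 1387 ≤ 1491, while n = 20 gives 1540 > 1491; so the answer is 1387.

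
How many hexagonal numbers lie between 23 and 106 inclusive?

The n-th hexagonal number is n(2n−1).
Smallest index with value ≥ 23: n = 4 (giving 28).
Largest index with value ≤ 106: n = 7 (giving 91).
Indices 4 through 7: 4 terms.

4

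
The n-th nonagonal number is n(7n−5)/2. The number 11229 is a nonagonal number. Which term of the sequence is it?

Set n(7n−5)/2 = 11229, giving 7n² − 5n − 22458 = 0.
The discriminant is 25 + 56·11229 = 628849, and √628849 = 793.
So n = (5 + 793) / 14 = 798/14 = 57.
Check: 57·(7·57 − 5)/2 = 11229. ✓

57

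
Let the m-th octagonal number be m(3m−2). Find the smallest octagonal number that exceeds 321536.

322096

Solve n(3n−2) > 321536 for integer n.
The largest n with value ≤ 321536 is 327 (since 320133 ≤ 321536 < 322096), so the first above is n = 328, value 322096.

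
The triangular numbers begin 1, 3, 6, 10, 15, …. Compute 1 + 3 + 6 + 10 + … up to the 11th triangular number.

286

Σ i(i+1)/2 = (Σi² + Σi) / 2 over i = 1..11.
Σi = 66 and Σi² = 506.
(1·506 + 1·66) / 2 = 572/2 = 286.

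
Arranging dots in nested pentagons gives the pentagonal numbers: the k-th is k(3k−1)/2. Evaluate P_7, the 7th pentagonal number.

The 7th pentagonal number is n(3n−1)/2 with n = 7.
7·(3·7 − 1)/2 = 7·20/2 = 7·10 = 70.

70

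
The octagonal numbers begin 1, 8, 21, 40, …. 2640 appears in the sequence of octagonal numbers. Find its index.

30

Set n(3n−2) = 2640, giving 3n² − 2n − 2640 = 0.
The discriminant is 4 + 12·2640 = 31684, and √31684 = 178.
So n = (2 + 178) / 6 = 180/6 = 30.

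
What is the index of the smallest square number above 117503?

343

Solve n² > 117503 for integer n.
The largest n with value ≤ 117503 is 342 (since 116964 ≤ 117503 < 117649), so the first above is n = 343, value 117649.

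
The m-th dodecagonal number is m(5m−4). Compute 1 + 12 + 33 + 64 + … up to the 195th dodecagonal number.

Σ i(5i−4) = 5Σi² − 4Σi over i = 1..195.
Σi = 19110 and Σi² = 2490670.
5·2490670 − 4·19110 = 12376910.

12376910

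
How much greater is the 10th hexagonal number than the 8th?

70

10·(2·10 − 1) = 190 and 8·(2·8 − 1) = 120.
Difference: 190 − 120 = 70.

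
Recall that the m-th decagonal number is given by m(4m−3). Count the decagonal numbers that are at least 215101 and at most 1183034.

312

The n-th decagonal number is n(4n−3).
Smallest index with value ≥ 215101: n = 233 (giving 216457).
Largest index with value ≤ 1183034: n = 544 (giving 1182112).
Indices 233 through 544: 312 terms.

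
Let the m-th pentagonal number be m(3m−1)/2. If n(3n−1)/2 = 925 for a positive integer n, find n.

Set n(3n−1)/2 = 925, giving 3n² − n − 1850 = 0.
The discriminant is 1 + 24·925 = 22201, and √22201 = 149.
So n = (1 + 149) / 6 = 150/6 = 25.

25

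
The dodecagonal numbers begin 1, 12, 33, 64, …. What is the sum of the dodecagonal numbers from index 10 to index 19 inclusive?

Σ i(5i−4) = 5Σi² − 4Σi over i = 10..19.
Σi = 190 − 45 = 145 and Σi² = 2470 − 285 = 2185.
5·2185 − 4·145 = 10345.

10345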